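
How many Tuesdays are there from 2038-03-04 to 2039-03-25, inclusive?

55 Tuesdays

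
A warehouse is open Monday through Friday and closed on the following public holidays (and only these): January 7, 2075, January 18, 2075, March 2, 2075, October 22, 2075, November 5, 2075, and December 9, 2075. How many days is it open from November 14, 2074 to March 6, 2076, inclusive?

November 14, 2074 is a Wednesday.
That's 479 days from start to end, counting both.
479 = 7 × 68 + 3, so there are 68 full weeks plus 3 extra days.
Each full week contributes 5 weekdays (Mon–Fri): 68 × 5 = 340.
The 3 extra days are Wednesday, Thursday, Friday — 3 of them qualify.
Total: 340 + 3 = 343.
Holidays: January 7, 2075 (Mon); January 18, 2075 (Fri); March 2, 2075 (Sat); October 22, 2075 (Tue); November 5, 2075 (Tue); December 9, 2075 (Mon).
5 of the 6 holidays fall on weekdays; the rest are weekends and were already excluded.
Business days: 343 − 5 = 338.

338 business days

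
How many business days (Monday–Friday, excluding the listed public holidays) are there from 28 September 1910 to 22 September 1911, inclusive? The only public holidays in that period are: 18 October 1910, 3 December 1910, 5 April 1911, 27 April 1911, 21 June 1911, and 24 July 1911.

28 September 1910 is a Wednesday.
From 28 September 1910 to 22 September 1911 is 360 days inclusive.
360 = 7 × 51 + 3, so there are 51 full weeks plus 3 extra days.
Each full week contributes 5 weekdays (Mon–Fri): 51 × 5 = 255.
The 3 extra days are Wed, Thu, Fri — 3 of them qualify.
Total: 255 + 3 = 258.
Holidays: 18 October 1910 (Tue); 3 December 1910 (Sat); 5 April 1911 (Wed); 27 April 1911 (Thu); 21 June 1911 (Wed); 24 July 1911 (Mon).
5 of the 6 holidays fall on weekdays; the rest are weekends and were already excluded.
Business days: 258 − 5 = 253.

253 business days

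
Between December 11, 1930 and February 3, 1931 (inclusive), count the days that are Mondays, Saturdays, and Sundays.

December 11, 1930 is a Thursday.
That's 55 days from start to end, counting both.
55 = 7 × 7 + 6, so there are 7 full weeks plus 6 extra days.
Each full week contributes 3 days from the set (Mon, Sat, Sun): 7 × 3 = 21.
The 6 extra days are Thu, Fri, Sat, Sun, Mon, Tue — 3 of them qualify.
Total: 21 + 3 = 24.

24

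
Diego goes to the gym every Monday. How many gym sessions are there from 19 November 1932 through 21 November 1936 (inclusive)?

209

19 November 1932 is a Saturday.
That's 1464 days from start to end, counting both.
1464 = 7 × 209 + 1, so there are 209 full weeks plus 1 extra day.
Each full week contributes one Monday: 209 so far.
The 1 extra day is Saturday — none qualify.
Total: 209 + 0 = 209.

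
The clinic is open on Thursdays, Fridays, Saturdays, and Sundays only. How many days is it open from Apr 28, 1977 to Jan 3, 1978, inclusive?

144

Apr 28, 1977 is a Thursday.
That's 251 days from start to end, counting both.
251 = 7 × 35 + 6, so there are 35 full weeks plus 6 extra days.
Each full week contributes 4 days from the set (Thu, Fri, Sat, Sun): 35 × 4 = 140.
The 6 extra days are Thu, Fri, Sat, Sun, Mon, Tue — 4 of them qualify.
Total: 140 + 4 = 144.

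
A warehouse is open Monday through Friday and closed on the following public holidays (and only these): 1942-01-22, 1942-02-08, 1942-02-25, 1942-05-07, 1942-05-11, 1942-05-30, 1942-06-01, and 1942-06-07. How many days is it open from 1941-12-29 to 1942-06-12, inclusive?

1941-12-29 is a Monday.
The range spans 166 days (inclusive of both endpoints).
166 = 7 × 23 + 5, so there are 23 full weeks plus 5 extra days.
Each full week contributes 5 weekdays (Mon–Fri): 23 × 5 = 115.
The 5 extra days are Monday, Tuesday, Wednesday, Thursday, Friday — 5 of them qualify.
Total: 115 + 5 = 120.
Holidays: 1942-01-22 (Thu); 1942-02-08 (Sun); 1942-02-25 (Wed); 1942-05-07 (Thu); 1942-05-11 (Mon); 1942-05-30 (Sat); 1942-06-01 (Mon); 1942-06-07 (Sun).
5 of the 8 holidays fall on weekdays; the rest are weekends and were already excluded.
Business days: 120 − 5 = 115.

115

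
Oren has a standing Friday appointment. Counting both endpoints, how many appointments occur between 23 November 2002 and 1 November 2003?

49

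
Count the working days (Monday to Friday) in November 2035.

November 1, 2035 is a Thursday.
From November 1, 2035 to November 30, 2035 is 30 days inclusive.
30 = 7 × 4 + 2, so there are 4 full weeks plus 2 extra days.
Each full week contributes 5 weekdays (Mon–Fri): 4 × 5 = 20.
The 2 extra days are Thursday, Friday — 2 of them qualify.
Total: 20 + 2 = 22.

22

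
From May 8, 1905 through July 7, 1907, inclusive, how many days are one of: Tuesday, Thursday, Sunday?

339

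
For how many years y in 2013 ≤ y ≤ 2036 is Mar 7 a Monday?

Day of week of March 7 in each year:
2013: Thu, 2014: Fri, 2015: Sat, 2016: Mon ✓, 2017: Tue, 2018: Wed, 2019: Thu, 2020: Sat, 2021: Sun, 2022: Mon ✓, 2023: Tue, 2024: Thu, 2025: Fri, 2026: Sat, 2027: Sun, 2028: Tue, 2029: Wed, 2030: Thu, 2031: Fri, 2032: Sun, 2033: Mon ✓, 2034: Tue, 2035: Wed, 2036: Fri
Mondays: 2016, 2022, 2033.

3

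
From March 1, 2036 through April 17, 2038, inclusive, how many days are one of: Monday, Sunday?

March 1, 2036 is a Saturday.
The range spans 778 days (inclusive of both endpoints).
778 = 7 × 111 + 1, so there are 111 full weeks plus 1 extra day.
Each full week contributes 2 days from the set (Mon, Sun): 111 × 2 = 222.
The 1 extra day is Sat — none qualify.
Total: 222 + 0 = 222.

222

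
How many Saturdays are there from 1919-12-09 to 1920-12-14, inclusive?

53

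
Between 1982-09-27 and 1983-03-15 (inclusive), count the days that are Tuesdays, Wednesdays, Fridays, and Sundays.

1982-09-27 is a Monday.
The range spans 170 days (inclusive of both endpoints).
170 = 7 × 24 + 2, so there are 24 full weeks plus 2 extra days.
Each full week contributes 4 days from the set (Tue, Wed, Fri, Sun): 24 × 4 = 96.
The 2 extra days are Mon, Tue — 1 of them qualifies.
Total: 96 + 1 = 97.

97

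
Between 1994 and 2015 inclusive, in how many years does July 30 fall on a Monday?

Day of week of July 30 in each year:
1994: Sat, 1995: Sun, 1996: Tue, 1997: Wed, 1998: Thu, 1999: Fri, 2000: Sun, 2001: Mon ✓, 2002: Tue, 2003: Wed, 2004: Fri, 2005: Sat, 2006: Sun, 2007: Mon ✓, 2008: Wed, 2009: Thu, 2010: Fri, 2011: Sat, 2012: Mon ✓, 2013: Tue, 2014: Wed, 2015: Thu
Mondays: 2001, 2007, 2012.

3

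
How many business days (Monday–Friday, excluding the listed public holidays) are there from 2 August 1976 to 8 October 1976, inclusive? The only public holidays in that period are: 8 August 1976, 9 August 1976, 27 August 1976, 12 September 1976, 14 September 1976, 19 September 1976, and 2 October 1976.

2 August 1976 is a Monday.
From 2 August 1976 to 8 October 1976 is 68 days inclusive.
68 = 7 × 9 + 5, so there are 9 full weeks plus 5 extra days.
Each full week contributes 5 weekdays (Mon–Fri): 9 × 5 = 45.
The 5 extra days are Monday, Tuesday, Wednesday, Thursday, Friday — 5 of them qualify.
Total: 45 + 5 = 50.
Holidays: 8 August 1976 (Sun); 9 August 1976 (Mon); 27 August 1976 (Fri); 12 September 1976 (Sun); 14 September 1976 (Tue); 19 September 1976 (Sun); 2 October 1976 (Sat).
3 of the 7 holidays fall on weekdays; the rest are weekends and were already excluded.
Business days: 50 − 3 = 47.

47 business days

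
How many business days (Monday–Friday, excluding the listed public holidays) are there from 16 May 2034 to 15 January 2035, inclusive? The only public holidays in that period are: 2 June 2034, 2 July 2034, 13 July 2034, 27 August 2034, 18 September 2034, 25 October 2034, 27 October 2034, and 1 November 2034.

16 May 2034 is a Tuesday.
That's 245 days from start to end, counting both.
245 = 7 × 35, so the span is exactly 35 full weeks.
Each full week contributes 5 weekdays (Mon–Fri): 35 × 5 = 175.
Total: 175.
Holidays: 2 June 2034 (Fri); 2 July 2034 (Sun); 13 July 2034 (Thu); 27 August 2034 (Sun); 18 September 2034 (Mon); 25 October 2034 (Wed); 27 October 2034 (Fri); 1 November 2034 (Wed).
6 of the 8 holidays fall on weekdays; the rest are weekends and were already excluded.
Business days: 175 − 6 = 169.

169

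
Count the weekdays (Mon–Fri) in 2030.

261 weekdays

1 January 2030 is a Tuesday.
That's 365 days from start to end, counting both.
365 = 7 × 52 + 1, so there are 52 full weeks plus 1 extra day.
Each full week contributes 5 weekdays (Mon–Fri): 52 × 5 = 260.
The 1 extra day is Tuesday — 1 of them qualifies.
Total: 260 + 1 = 261.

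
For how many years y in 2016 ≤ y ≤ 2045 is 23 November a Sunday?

Day of week of November 23 in each year:
2016: Wed, 2017: Thu, 2018: Fri, 2019: Sat, 2020: Mon, 2021: Tue, 2022: Wed, 2023: Thu, 2024: Sat, 2025: Sun ✓, 2026: Mon, 2027: Tue, 2028: Thu, 2029: Fri, 2030: Sat, 2031: Sun ✓, 2032: Tue, 2033: Wed, 2034: Thu, 2035: Fri, 2036: Sun ✓, 2037: Mon, 2038: Tue, 2039: Wed, 2040: Fri, 2041: Sat, 2042: Sun ✓, 2043: Mon, 2044: Wed, 2045: Thu
Sundays: 2025, 2031, 2036, 2042.

4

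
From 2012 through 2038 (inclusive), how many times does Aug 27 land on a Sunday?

4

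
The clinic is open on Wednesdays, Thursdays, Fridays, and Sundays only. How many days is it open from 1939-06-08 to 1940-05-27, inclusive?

203

1939-06-08 is a Thursday.
That's 355 days from start to end, counting both.
355 = 7 × 50 + 5, so there are 50 full weeks plus 5 extra days.
Each full week contributes 4 days from the set (Wed, Thu, Fri, Sun): 50 × 4 = 200.
The 5 extra days are Thursday, Friday, Saturday, Sunday, Monday — 3 of them qualify.
Total: 200 + 3 = 203.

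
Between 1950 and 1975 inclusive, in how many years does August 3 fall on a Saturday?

4

Day of week of August 3 in each year:
1950: Thu, 1951: Fri, 1952: Sun, 1953: Mon, 1954: Tue, 1955: Wed, 1956: Fri, 1957: Sat ✓, 1958: Sun, 1959: Mon, 1960: Wed, 1961: Thu, 1962: Fri, 1963: Sat ✓, 1964: Mon, 1965: Tue, 1966: Wed, 1967: Thu, 1968: Sat ✓, 1969: Sun, 1970: Mon, 1971: Tue, 1972: Thu, 1973: Fri, 1974: Sat ✓, 1975: Sun
Saturdays: 1957, 1963, 1968, 1974.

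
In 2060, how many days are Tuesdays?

52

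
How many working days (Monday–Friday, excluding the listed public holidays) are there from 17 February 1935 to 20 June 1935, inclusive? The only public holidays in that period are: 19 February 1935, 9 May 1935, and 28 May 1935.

86

17 February 1935 is a Sunday.
From 17 February 1935 to 20 June 1935 is 124 days inclusive.
124 = 7 × 17 + 5, so there are 17 full weeks plus 5 extra days.
Each full week contributes 5 weekdays (Mon–Fri): 17 × 5 = 85.
The 5 extra days are Sun, Mon, Tue, Wed, Thu — 4 of them qualify.
Total: 85 + 4 = 89.
Holidays: 19 February 1935 (Tue); 9 May 1935 (Thu); 28 May 1935 (Tue).
All 3 holidays fall on weekdays, so subtract 3.
Business days: 89 − 3 = 86.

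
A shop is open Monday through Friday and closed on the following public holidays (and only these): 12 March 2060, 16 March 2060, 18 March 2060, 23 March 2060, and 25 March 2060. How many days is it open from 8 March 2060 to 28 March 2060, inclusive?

10 working days

8 March 2060 is a Monday.
From 8 March 2060 to 28 March 2060 is 21 days inclusive.
21 = 7 × 3, so the span is exactly 3 full weeks.
Each full week contributes 5 weekdays (Mon–Fri): 3 × 5 = 15.
Total: 15.
Holidays: 12 March 2060 (Fri); 16 March 2060 (Tue); 18 March 2060 (Thu); 23 March 2060 (Tue); 25 March 2060 (Thu).
All 5 holidays fall on weekdays, so subtract 5.
Business days: 15 − 5 = 10.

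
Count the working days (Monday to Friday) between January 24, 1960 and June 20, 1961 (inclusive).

January 24, 1960 is a Sunday.
That's 514 days from start to end, counting both.
514 = 7 × 73 + 3, so there are 73 full weeks plus 3 extra days.
Each full week contributes 5 weekdays (Mon–Fri): 73 × 5 = 365.
The 3 extra days are Sun, Mon, Tue — 2 of them qualify.
Total: 365 + 2 = 367.

367 weekdays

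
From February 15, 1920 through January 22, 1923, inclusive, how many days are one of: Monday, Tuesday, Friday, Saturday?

613

February 15, 1920 is a Sunday.
That's 1073 days from start to end, counting both.
1073 = 7 × 153 + 2, so there are 153 full weeks plus 2 extra days.
Each full week contributes 4 days from the set (Mon, Tue, Fri, Sat): 153 × 4 = 612.
The 2 extra days are Sunday, Monday — 1 of them qualifies.
Total: 612 + 1 = 613.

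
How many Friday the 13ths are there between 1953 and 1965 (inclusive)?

24

Friday-the-13ths by year:
1953: Feb, Mar, Nov
1954: Aug
1955: May
1956: Jan, Apr, Jul
1957: Sep, Dec
1958: Jun
1959: Feb, Mar, Nov
1960: May
1961: Jan, Oct
1962: Apr, Jul
1963: Sep, Dec
1964: Mar, Nov
1965: Aug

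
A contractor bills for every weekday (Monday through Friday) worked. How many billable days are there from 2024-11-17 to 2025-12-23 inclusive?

2024-11-17 is a Sunday.
That's 402 days from start to end, counting both.
402 = 7 × 57 + 3, so there are 57 full weeks plus 3 extra days.
Each full week contributes 5 weekdays (Mon–Fri): 57 × 5 = 285.
The 3 extra days are Sunday, Monday, Tuesday — 2 of them qualify.
Total: 285 + 2 = 287.

287 weekdays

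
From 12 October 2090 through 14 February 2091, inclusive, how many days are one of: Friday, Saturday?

12 October 2090 is a Thursday.
That's 126 days from start to end, counting both.
126 = 7 × 18, so the span is exactly 18 full weeks.
Each full week contributes 2 days from the set (Fri, Sat): 18 × 2 = 36.

36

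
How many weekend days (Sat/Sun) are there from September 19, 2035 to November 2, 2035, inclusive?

September 19, 2035 is a Wednesday.
From September 19, 2035 to November 2, 2035 is 45 days inclusive.
45 = 7 × 6 + 3, so there are 6 full weeks plus 3 extra days.
Each full week contributes 2 weekend days (Sat, Sun): 6 × 2 = 12.
The 3 extra days are Wed, Thu, Fri — none qualify.
Total: 12 + 0 = 12.

12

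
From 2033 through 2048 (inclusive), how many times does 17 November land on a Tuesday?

3

Day of week of November 17 in each year:
2033: Thu, 2034: Fri, 2035: Sat, 2036: Mon, 2037: Tue ✓, 2038: Wed, 2039: Thu, 2040: Sat, 2041: Sun, 2042: Mon, 2043: Tue ✓, 2044: Thu, 2045: Fri, 2046: Sat, 2047: Sun, 2048: Tue ✓
Tuesdays: 2037, 2043, 2048.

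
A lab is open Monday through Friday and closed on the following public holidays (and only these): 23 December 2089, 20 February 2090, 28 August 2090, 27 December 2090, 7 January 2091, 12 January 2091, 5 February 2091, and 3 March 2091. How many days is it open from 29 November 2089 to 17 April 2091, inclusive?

355 business days

29 November 2089 is a Tuesday.
That's 505 days from start to end, counting both.
505 = 7 × 72 + 1, so there are 72 full weeks plus 1 extra day.
Each full week contributes 5 weekdays (Mon–Fri): 72 × 5 = 360.
The 1 extra day is Tue — 1 of them qualifies.
Total: 360 + 1 = 361.
Holidays: 23 December 2089 (Fri); 20 February 2090 (Mon); 28 August 2090 (Mon); 27 December 2090 (Wed); 7 January 2091 (Sun); 12 January 2091 (Fri); 5 February 2091 (Mon); 3 March 2091 (Sat).
6 of the 8 holidays fall on weekdays; the rest are weekends and were already excluded.
Business days: 361 − 6 = 355.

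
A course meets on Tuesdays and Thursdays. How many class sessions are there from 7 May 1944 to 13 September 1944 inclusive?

7 May 1944 is a Sunday.
The range spans 130 days (inclusive of both endpoints).
130 = 7 × 18 + 4, so there are 18 full weeks plus 4 extra days.
Each full week contributes 2 days from the set (Tue, Thu): 18 × 2 = 36.
The 4 extra days are Sunday, Monday, Tuesday, Wednesday — 1 of them qualifies.
Total: 36 + 1 = 37.

37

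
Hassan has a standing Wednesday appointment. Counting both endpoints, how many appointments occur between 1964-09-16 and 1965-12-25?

67

1964-09-16 is a Wednesday.
From 1964-09-16 to 1965-12-25 is 466 days inclusive.
466 = 7 × 66 + 4, so there are 66 full weeks plus 4 extra days.
Each full week contributes one Wednesday: 66 so far.
The 4 extra days are Wednesday, Thursday, Friday, Saturday — 1 of them qualifies.
Total: 66 + 1 = 67.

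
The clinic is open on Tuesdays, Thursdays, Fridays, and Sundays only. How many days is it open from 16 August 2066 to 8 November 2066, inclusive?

16 August 2066 is a Monday.
The range spans 85 days (inclusive of both endpoints).
85 = 7 × 12 + 1, so there are 12 full weeks plus 1 extra day.
Each full week contributes 4 days from the set (Tue, Thu, Fri, Sun): 12 × 4 = 48.
The 1 extra day is Monday — none qualify.
Total: 48 + 0 = 48.

48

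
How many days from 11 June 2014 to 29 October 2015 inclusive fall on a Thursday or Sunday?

145

11 June 2014 is a Wednesday.
From 11 June 2014 to 29 October 2015 is 506 days inclusive.
506 = 7 × 72 + 2, so there are 72 full weeks plus 2 extra days.
Each full week contributes 2 days from the set (Thu, Sun): 72 × 2 = 144.
The 2 extra days are Wed, Thu — 1 of them qualifies.
Total: 144 + 1 = 145.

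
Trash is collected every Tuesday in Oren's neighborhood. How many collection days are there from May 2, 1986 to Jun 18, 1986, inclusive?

7 Tuesdays

May 2, 1986 is a Friday.
From May 2, 1986 to Jun 18, 1986 is 48 days inclusive.
48 = 7 × 6 + 6, so there are 6 full weeks plus 6 extra days.
Each full week contributes one Tuesday: 6 so far.
The 6 extra days are Friday, Saturday, Sunday, Monday, Tuesday, Wednesday — 1 of them qualifies.
Total: 6 + 1 = 7.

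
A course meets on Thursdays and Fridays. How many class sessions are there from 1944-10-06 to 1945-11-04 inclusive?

113

1944-10-06 is a Friday.
That's 395 days from start to end, counting both.
395 = 7 × 56 + 3, so there are 56 full weeks plus 3 extra days.
Each full week contributes 2 days from the set (Thu, Fri): 56 × 2 = 112.
The 3 extra days are Fri, Sat, Sun — 1 of them qualifies.
Total: 112 + 1 = 113.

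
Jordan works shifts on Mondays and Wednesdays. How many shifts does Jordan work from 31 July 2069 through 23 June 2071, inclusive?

31 July 2069 is a Wednesday.
The range spans 693 days (inclusive of both endpoints).
693 = 7 × 99, so the span is exactly 99 full weeks.
Each full week contributes 2 days from the set (Mon, Wed): 99 × 2 = 198.
Total: 198.

198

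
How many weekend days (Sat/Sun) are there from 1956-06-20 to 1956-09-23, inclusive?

28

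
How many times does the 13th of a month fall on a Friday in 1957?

2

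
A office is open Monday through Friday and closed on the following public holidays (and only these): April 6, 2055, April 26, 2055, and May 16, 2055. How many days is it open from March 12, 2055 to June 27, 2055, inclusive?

74

March 12, 2055 is a Friday.
From March 12, 2055 to June 27, 2055 is 108 days inclusive.
108 = 7 × 15 + 3, so there are 15 full weeks plus 3 extra days.
Each full week contributes 5 weekdays (Mon–Fri): 15 × 5 = 75.
The 3 extra days are Fri, Sat, Sun — 1 of them qualifies.
Total: 75 + 1 = 76.
Holidays: April 6, 2055 (Tue); April 26, 2055 (Mon); May 16, 2055 (Sun).
2 of the 3 holidays fall on weekdays; the rest are weekends and were already excluded.
Business days: 76 − 2 = 74.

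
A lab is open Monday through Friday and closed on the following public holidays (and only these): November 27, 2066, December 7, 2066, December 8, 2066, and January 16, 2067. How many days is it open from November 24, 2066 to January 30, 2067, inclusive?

46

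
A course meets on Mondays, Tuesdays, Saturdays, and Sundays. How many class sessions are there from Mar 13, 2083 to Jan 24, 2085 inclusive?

Mar 13, 2083 is a Saturday.
From Mar 13, 2083 to Jan 24, 2085 is 684 days inclusive.
684 = 7 × 97 + 5, so there are 97 full weeks plus 5 extra days.
Each full week contributes 4 days from the set (Mon, Tue, Sat, Sun): 97 × 4 = 388.
The 5 extra days are Sat, Sun, Mon, Tue, Wed — 4 of them qualify.
Total: 388 + 4 = 392.

392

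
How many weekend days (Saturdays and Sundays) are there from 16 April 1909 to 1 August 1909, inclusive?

16 April 1909 is a Friday.
From 16 April 1909 to 1 August 1909 is 108 days inclusive.
108 = 7 × 15 + 3, so there are 15 full weeks plus 3 extra days.
Each full week contributes 2 weekend days (Sat, Sun): 15 × 2 = 30.
The 3 extra days are Friday, Saturday, Sunday — 2 of them qualify.
Total: 30 + 2 = 32.

32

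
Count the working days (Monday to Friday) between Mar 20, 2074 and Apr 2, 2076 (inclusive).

533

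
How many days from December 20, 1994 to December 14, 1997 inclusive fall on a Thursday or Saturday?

December 20, 1994 is a Tuesday.
That's 1091 days from start to end, counting both.
1091 = 7 × 155 + 6, so there are 155 full weeks plus 6 extra days.
Each full week contributes 2 days from the set (Thu, Sat): 155 × 2 = 310.
The 6 extra days are Tuesday, Wednesday, Thursday, Friday, Saturday, Sunday — 2 of them qualify.
Total: 310 + 2 = 312.

312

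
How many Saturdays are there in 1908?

52

1 January 1908 is a Wednesday.
From 1 January 1908 to 31 December 1908 is 366 days inclusive.
366 = 7 × 52 + 2, so there are 52 full weeks plus 2 extra days.
Each full week contributes one Saturday: 52 so far.
The 2 extra days are Wed, Thu — none qualify.
Total: 52 + 0 = 52.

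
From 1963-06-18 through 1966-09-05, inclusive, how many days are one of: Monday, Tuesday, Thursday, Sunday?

672

1963-06-18 is a Tuesday.
The range spans 1176 days (inclusive of both endpoints).
1176 = 7 × 168, so the span is exactly 168 full weeks.
Each full week contributes 4 days from the set (Mon, Tue, Thu, Sun): 168 × 4 = 672.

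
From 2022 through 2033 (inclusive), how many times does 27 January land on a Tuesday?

2

Day of week of January 27 in each year:
2022: Thu, 2023: Fri, 2024: Sat, 2025: Mon, 2026: Tue ✓, 2027: Wed, 2028: Thu, 2029: Sat, 2030: Sun, 2031: Mon, 2032: Tue ✓, 2033: Thu
Tuesdays: 2026, 2032.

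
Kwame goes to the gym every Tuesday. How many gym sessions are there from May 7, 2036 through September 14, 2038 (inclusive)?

123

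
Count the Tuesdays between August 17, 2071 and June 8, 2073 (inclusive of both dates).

August 17, 2071 is a Monday.
The range spans 662 days (inclusive of both endpoints).
662 = 7 × 94 + 4, so there are 94 full weeks plus 4 extra days.
Each full week contributes one Tuesday: 94 so far.
The 4 extra days are Mon, Tue, Wed, Thu — 1 of them qualifies.
Total: 94 + 1 = 95.

95 Tuesdays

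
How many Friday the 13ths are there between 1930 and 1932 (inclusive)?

Friday-the-13ths by year:
1930: Jun
1931: Feb, Mar, Nov
1932: May

5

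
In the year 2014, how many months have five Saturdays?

4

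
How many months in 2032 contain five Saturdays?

A month has five Saturdays exactly when Saturday falls within its first (length − 28) days.
Jan: 31 days, starts Thu → 5 of Thu, Fri, Sat ✓
Feb: 29 days, starts Sun → 5 of Sun
Mar: 31 days, starts Mon → 5 of Mon, Tue, Wed
Apr: 30 days, starts Thu → 5 of Thu, Fri
May: 31 days, starts Sat → 5 of Sat, Sun, Mon ✓
Jun: 30 days, starts Tue → 5 of Tue, Wed
Jul: 31 days, starts Thu → 5 of Thu, Fri, Sat ✓
Aug: 31 days, starts Sun → 5 of Sun, Mon, Tue
Sep: 30 days, starts Wed → 5 of Wed, Thu
Oct: 31 days, starts Fri → 5 of Fri, Sat, Sun ✓
Nov: 30 days, starts Mon → 5 of Mon, Tue
Dec: 31 days, starts Wed → 5 of Wed, Thu, Fri
Months with five Saturdays: Jan, May, Jul, Oct.

4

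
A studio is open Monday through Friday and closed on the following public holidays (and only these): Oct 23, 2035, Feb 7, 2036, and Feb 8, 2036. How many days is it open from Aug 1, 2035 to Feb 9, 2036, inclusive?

Aug 1, 2035 is a Wednesday.
The range spans 193 days (inclusive of both endpoints).
193 = 7 × 27 + 4, so there are 27 full weeks plus 4 extra days.
Each full week contributes 5 weekdays (Mon–Fri): 27 × 5 = 135.
The 4 extra days are Wednesday, Thursday, Friday, Saturday — 3 of them qualify.
Total: 135 + 3 = 138.
Holidays: Oct 23, 2035 (Tue); Feb 7, 2036 (Thu); Feb 8, 2036 (Fri).
All 3 holidays fall on weekdays, so subtract 3.
Business days: 138 − 3 = 135.

135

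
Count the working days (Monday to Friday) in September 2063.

20 weekdays

2063-09-01 is a Saturday.
That's 30 days from start to end, counting both.
30 = 7 × 4 + 2, so there are 4 full weeks plus 2 extra days.
Each full week contributes 5 weekdays (Mon–Fri): 4 × 5 = 20.
The 2 extra days are Saturday, Sunday — none qualify.
Total: 20 + 0 = 20.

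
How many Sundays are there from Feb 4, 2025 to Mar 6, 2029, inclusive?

213

Feb 4, 2025 is a Tuesday.
The range spans 1492 days (inclusive of both endpoints).
1492 = 7 × 213 + 1, so there are 213 full weeks plus 1 extra day.
Each full week contributes one Sunday: 213 so far.
The 1 extra day is Tuesday — none qualify.
Total: 213 + 0 = 213.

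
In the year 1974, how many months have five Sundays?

A month has five Sundays exactly when Sunday falls within its first (length − 28) days.
Jan: 31 days, starts Tue → 5 of Tue, Wed, Thu
Feb: 28 days, starts Fri → 5 of (none)
Mar: 31 days, starts Fri → 5 of Fri, Sat, Sun ✓
Apr: 30 days, starts Mon → 5 of Mon, Tue
May: 31 days, starts Wed → 5 of Wed, Thu, Fri
Jun: 30 days, starts Sat → 5 of Sat, Sun ✓
Jul: 31 days, starts Mon → 5 of Mon, Tue, Wed
Aug: 31 days, starts Thu → 5 of Thu, Fri, Sat
Sep: 30 days, starts Sun → 5 of Sun, Mon ✓
Oct: 31 days, starts Tue → 5 of Tue, Wed, Thu
Nov: 30 days, starts Fri → 5 of Fri, Sat
Dec: 31 days, starts Sun → 5 of Sun, Mon, Tue ✓
Months with five Sundays: Mar, Jun, Sep, Dec.

4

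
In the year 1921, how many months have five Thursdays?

4

A month has five Thursdays exactly when Thursday falls within its first (length − 28) days.
Jan: 31 days, starts Sat → 5 of Sat, Sun, Mon
Feb: 28 days, starts Tue → 5 of (none)
Mar: 31 days, starts Tue → 5 of Tue, Wed, Thu ✓
Apr: 30 days, starts Fri → 5 of Fri, Sat
May: 31 days, starts Sun → 5 of Sun, Mon, Tue
Jun: 30 days, starts Wed → 5 of Wed, Thu ✓
Jul: 31 days, starts Fri → 5 of Fri, Sat, Sun
Aug: 31 days, starts Mon → 5 of Mon, Tue, Wed
Sep: 30 days, starts Thu → 5 of Thu, Fri ✓
Oct: 31 days, starts Sat → 5 of Sat, Sun, Mon
Nov: 30 days, starts Tue → 5 of Tue, Wed
Dec: 31 days, starts Thu → 5 of Thu, Fri, Sat ✓
Months with five Thursdays: Mar, Jun, Sep, Dec.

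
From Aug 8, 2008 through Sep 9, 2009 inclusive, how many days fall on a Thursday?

Aug 8, 2008 is a Friday.
That's 398 days from start to end, counting both.
398 = 7 × 56 + 6, so there are 56 full weeks plus 6 extra days.
Each full week contributes one Thursday: 56 so far.
The 6 extra days are Fri, Sat, Sun, Mon, Tue, Wed — none qualify.
Total: 56 + 0 = 56.

56 Thursdays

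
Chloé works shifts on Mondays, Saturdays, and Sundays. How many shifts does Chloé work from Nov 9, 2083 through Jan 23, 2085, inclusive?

Nov 9, 2083 is a Tuesday.
The range spans 442 days (inclusive of both endpoints).
442 = 7 × 63 + 1, so there are 63 full weeks plus 1 extra day.
Each full week contributes 3 days from the set (Mon, Sat, Sun): 63 × 3 = 189.
The 1 extra day is Tuesday — none qualify.
Total: 189 + 0 = 189.

189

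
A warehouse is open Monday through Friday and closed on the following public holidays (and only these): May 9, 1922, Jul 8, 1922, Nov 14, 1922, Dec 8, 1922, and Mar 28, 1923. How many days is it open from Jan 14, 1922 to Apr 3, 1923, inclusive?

313

Jan 14, 1922 is a Saturday.
That's 445 days from start to end, counting both.
445 = 7 × 63 + 4, so there are 63 full weeks plus 4 extra days.
Each full week contributes 5 weekdays (Mon–Fri): 63 × 5 = 315.
The 4 extra days are Saturday, Sunday, Monday, Tuesday — 2 of them qualify.
Total: 315 + 2 = 317.
Holidays: May 9, 1922 (Tue); Jul 8, 1922 (Sat); Nov 14, 1922 (Tue); Dec 8, 1922 (Fri); Mar 28, 1923 (Wed).
4 of the 5 holidays fall on weekdays; the rest are weekends and were already excluded.
Business days: 317 − 4 = 313.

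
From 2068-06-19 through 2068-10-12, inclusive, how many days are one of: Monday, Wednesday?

33

2068-06-19 is a Tuesday.
From 2068-06-19 to 2068-10-12 is 116 days inclusive.
116 = 7 × 16 + 4, so there are 16 full weeks plus 4 extra days.
Each full week contributes 2 days from the set (Mon, Wed): 16 × 2 = 32.
The 4 extra days are Tue, Wed, Thu, Fri — 1 of them qualifies.
Total: 32 + 1 = 33.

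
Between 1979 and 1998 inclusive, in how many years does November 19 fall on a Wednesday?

Day of week of November 19 in each year:
1979: Mon, 1980: Wed ✓, 1981: Thu, 1982: Fri, 1983: Sat, 1984: Mon, 1985: Tue, 1986: Wed ✓, 1987: Thu, 1988: Sat, 1989: Sun, 1990: Mon, 1991: Tue, 1992: Thu, 1993: Fri, 1994: Sat, 1995: Sun, 1996: Tue, 1997: Wed ✓, 1998: Thu
Wednesdays: 1980, 1986, 1997.

3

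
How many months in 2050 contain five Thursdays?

4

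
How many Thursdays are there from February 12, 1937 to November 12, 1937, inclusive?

39 Thursdays

February 12, 1937 is a Friday.
From February 12, 1937 to November 12, 1937 is 274 days inclusive.
274 = 7 × 39 + 1, so there are 39 full weeks plus 1 extra day.
Each full week contributes one Thursday: 39 so far.
The 1 extra day is Fri — none qualify.
Total: 39 + 0 = 39.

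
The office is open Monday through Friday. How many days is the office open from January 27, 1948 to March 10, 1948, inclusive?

32

January 27, 1948 is a Tuesday.
The range spans 44 days (inclusive of both endpoints).
44 = 7 × 6 + 2, so there are 6 full weeks plus 2 extra days.
Each full week contributes 5 weekdays (Mon–Fri): 6 × 5 = 30.
The 2 extra days are Tuesday, Wednesday — 2 of them qualify.
Total: 30 + 2 = 32.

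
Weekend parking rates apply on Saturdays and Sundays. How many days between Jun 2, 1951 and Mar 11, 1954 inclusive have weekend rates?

290

Jun 2, 1951 is a Saturday.
From Jun 2, 1951 to Mar 11, 1954 is 1014 days inclusive.
1014 = 7 × 144 + 6, so there are 144 full weeks plus 6 extra days.
Each full week contributes 2 weekend days (Sat, Sun): 144 × 2 = 288.
The 6 extra days are Sat, Sun, Mon, Tue, Wed, Thu — 2 of them qualify.
Total: 288 + 2 = 290.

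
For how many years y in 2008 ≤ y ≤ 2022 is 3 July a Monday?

Day of week of July 3 in each year:
2008: Thu, 2009: Fri, 2010: Sat, 2011: Sun, 2012: Tue, 2013: Wed, 2014: Thu, 2015: Fri, 2016: Sun, 2017: Mon ✓, 2018: Tue, 2019: Wed, 2020: Fri, 2021: Sat, 2022: Sun
Mondays: 2017.

1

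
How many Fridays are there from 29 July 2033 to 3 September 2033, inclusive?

6

29 July 2033 is a Friday.
That's 37 days from start to end, counting both.
37 = 7 × 5 + 2, so there are 5 full weeks plus 2 extra days.
Each full week contributes one Friday: 5 so far.
The 2 extra days are Fri, Sat — 1 of them qualifies.
Total: 5 + 1 = 6.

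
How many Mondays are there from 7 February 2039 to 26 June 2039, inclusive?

20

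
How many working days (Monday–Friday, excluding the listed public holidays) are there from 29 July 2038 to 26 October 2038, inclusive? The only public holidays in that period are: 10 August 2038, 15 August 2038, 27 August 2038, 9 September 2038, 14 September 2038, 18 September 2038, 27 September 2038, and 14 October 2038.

29 July 2038 is a Thursday.
From 29 July 2038 to 26 October 2038 is 90 days inclusive.
90 = 7 × 12 + 6, so there are 12 full weeks plus 6 extra days.
Each full week contributes 5 weekdays (Mon–Fri): 12 × 5 = 60.
The 6 extra days are Thu, Fri, Sat, Sun, Mon, Tue — 4 of them qualify.
Total: 60 + 4 = 64.
Holidays: 10 August 2038 (Tue); 15 August 2038 (Sun); 27 August 2038 (Fri); 9 September 2038 (Thu); 14 September 2038 (Tue); 18 September 2038 (Sat); 27 September 2038 (Mon); 14 October 2038 (Thu).
6 of the 8 holidays fall on weekdays; the rest are weekends and were already excluded.
Business days: 64 − 6 = 58.

58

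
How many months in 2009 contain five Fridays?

A month has five Fridays exactly when Friday falls within its first (length − 28) days.
Jan: 31 days, starts Thu → 5 of Thu, Fri, Sat ✓
Feb: 28 days, starts Sun → 5 of (none)
Mar: 31 days, starts Sun → 5 of Sun, Mon, Tue
Apr: 30 days, starts Wed → 5 of Wed, Thu
May: 31 days, starts Fri → 5 of Fri, Sat, Sun ✓
Jun: 30 days, starts Mon → 5 of Mon, Tue
Jul: 31 days, starts Wed → 5 of Wed, Thu, Fri ✓
Aug: 31 days, starts Sat → 5 of Sat, Sun, Mon
Sep: 30 days, starts Tue → 5 of Tue, Wed
Oct: 31 days, starts Thu → 5 of Thu, Fri, Sat ✓
Nov: 30 days, starts Sun → 5 of Sun, Mon
Dec: 31 days, starts Tue → 5 of Tue, Wed, Thu
Months with five Fridays: Jan, May, Jul, Oct.

4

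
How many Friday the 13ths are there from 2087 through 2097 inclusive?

19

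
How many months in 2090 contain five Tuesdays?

A month has five Tuesdays exactly when Tuesday falls within its first (length − 28) days.
Jan: 31 days, starts Sun → 5 of Sun, Mon, Tue ✓
Feb: 28 days, starts Wed → 5 of (none)
Mar: 31 days, starts Wed → 5 of Wed, Thu, Fri
Apr: 30 days, starts Sat → 5 of Sat, Sun
May: 31 days, starts Mon → 5 of Mon, Tue, Wed ✓
Jun: 30 days, starts Thu → 5 of Thu, Fri
Jul: 31 days, starts Sat → 5 of Sat, Sun, Mon
Aug: 31 days, starts Tue → 5 of Tue, Wed, Thu ✓
Sep: 30 days, starts Fri → 5 of Fri, Sat
Oct: 31 days, starts Sun → 5 of Sun, Mon, Tue ✓
Nov: 30 days, starts Wed → 5 of Wed, Thu
Dec: 31 days, starts Fri → 5 of Fri, Sat, Sun
Months with five Tuesdays: Jan, May, Aug, Oct.

4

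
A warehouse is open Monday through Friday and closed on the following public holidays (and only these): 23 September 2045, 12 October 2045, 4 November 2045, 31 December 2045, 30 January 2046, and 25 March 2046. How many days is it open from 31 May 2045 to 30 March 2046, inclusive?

31 May 2045 is a Wednesday.
That's 304 days from start to end, counting both.
304 = 7 × 43 + 3, so there are 43 full weeks plus 3 extra days.
Each full week contributes 5 weekdays (Mon–Fri): 43 × 5 = 215.
The 3 extra days are Wed, Thu, Fri — 3 of them qualify.
Total: 215 + 3 = 218.
Holidays: 23 September 2045 (Sat); 12 October 2045 (Thu); 4 November 2045 (Sat); 31 December 2045 (Sun); 30 January 2046 (Tue); 25 March 2046 (Sun).
2 of the 6 holidays fall on weekdays; the rest are weekends and were already excluded.
Business days: 218 − 2 = 216.

216 working days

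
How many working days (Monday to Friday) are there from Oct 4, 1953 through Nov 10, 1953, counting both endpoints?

27

Oct 4, 1953 is a Sunday.
From Oct 4, 1953 to Nov 10, 1953 is 38 days inclusive.
38 = 7 × 5 + 3, so there are 5 full weeks plus 3 extra days.
Each full week contributes 5 weekdays (Mon–Fri): 5 × 5 = 25.
The 3 extra days are Sun, Mon, Tue — 2 of them qualify.
Total: 25 + 2 = 27.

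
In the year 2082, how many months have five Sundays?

4

A month has five Sundays exactly when Sunday falls within its first (length − 28) days.
Jan: 31 days, starts Thu → 5 of Thu, Fri, Sat
Feb: 28 days, starts Sun → 5 of (none)
Mar: 31 days, starts Sun → 5 of Sun, Mon, Tue ✓
Apr: 30 days, starts Wed → 5 of Wed, Thu
May: 31 days, starts Fri → 5 of Fri, Sat, Sun ✓
Jun: 30 days, starts Mon → 5 of Mon, Tue
Jul: 31 days, starts Wed → 5 of Wed, Thu, Fri
Aug: 31 days, starts Sat → 5 of Sat, Sun, Mon ✓
Sep: 30 days, starts Tue → 5 of Tue, Wed
Oct: 31 days, starts Thu → 5 of Thu, Fri, Sat
Nov: 30 days, starts Sun → 5 of Sun, Mon ✓
Dec: 31 days, starts Tue → 5 of Tue, Wed, Thu
Months with five Sundays: Mar, May, Aug, Nov.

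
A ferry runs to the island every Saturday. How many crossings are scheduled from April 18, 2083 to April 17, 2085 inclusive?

April 18, 2083 is a Sunday.
The range spans 731 days (inclusive of both endpoints).
731 = 7 × 104 + 3, so there are 104 full weeks plus 3 extra days.
Each full week contributes one Saturday: 104 so far.
The 3 extra days are Sun, Mon, Tue — none qualify.
Total: 104 + 0 = 104.

104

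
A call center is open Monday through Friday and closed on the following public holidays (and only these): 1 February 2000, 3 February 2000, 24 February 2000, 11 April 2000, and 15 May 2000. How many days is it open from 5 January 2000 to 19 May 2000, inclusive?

5 January 2000 is a Wednesday.
The range spans 136 days (inclusive of both endpoints).
136 = 7 × 19 + 3, so there are 19 full weeks plus 3 extra days.
Each full week contributes 5 weekdays (Mon–Fri): 19 × 5 = 95.
The 3 extra days are Wednesday, Thursday, Friday — 3 of them qualify.
Total: 95 + 3 = 98.
Holidays: 1 February 2000 (Tue); 3 February 2000 (Thu); 24 February 2000 (Thu); 11 April 2000 (Tue); 15 May 2000 (Mon).
All 5 holidays fall on weekdays, so subtract 5.
Business days: 98 − 5 = 93.

93 business days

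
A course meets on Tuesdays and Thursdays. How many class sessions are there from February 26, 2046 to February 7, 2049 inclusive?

February 26, 2046 is a Monday.
That's 1078 days from start to end, counting both.
1078 = 7 × 154, so the span is exactly 154 full weeks.
Each full week contributes 2 days from the set (Tue, Thu): 154 × 2 = 308.

308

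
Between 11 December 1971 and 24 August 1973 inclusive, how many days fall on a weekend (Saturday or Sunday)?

11 December 1971 is a Saturday.
The range spans 623 days (inclusive of both endpoints).
623 = 7 × 89, so the span is exactly 89 full weeks.
Each full week contributes 2 weekend days (Sat, Sun): 89 × 2 = 178.
Total: 178.

178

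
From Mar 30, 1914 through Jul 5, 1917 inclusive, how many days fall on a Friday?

170

Mar 30, 1914 is a Monday.
From Mar 30, 1914 to Jul 5, 1917 is 1194 days inclusive.
1194 = 7 × 170 + 4, so there are 170 full weeks plus 4 extra days.
Each full week contributes one Friday: 170 so far.
The 4 extra days are Monday, Tuesday, Wednesday, Thursday — none qualify.
Total: 170 + 0 = 170.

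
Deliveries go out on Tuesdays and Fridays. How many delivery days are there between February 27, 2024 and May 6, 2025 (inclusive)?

125

February 27, 2024 is a Tuesday.
From February 27, 2024 to May 6, 2025 is 435 days inclusive.
435 = 7 × 62 + 1, so there are 62 full weeks plus 1 extra day.
Each full week contributes 2 days from the set (Tue, Fri): 62 × 2 = 124.
The 1 extra day is Tuesday — 1 of them qualifies.
Total: 124 + 1 = 125.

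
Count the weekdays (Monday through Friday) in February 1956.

21

1956-02-01 is a Wednesday.
From 1956-02-01 to 1956-02-29 is 29 days inclusive.
29 = 7 × 4 + 1, so there are 4 full weeks plus 1 extra day.
Each full week contributes 5 weekdays (Mon–Fri): 4 × 5 = 20.
The 1 extra day is Wed — 1 of them qualifies.
Total: 20 + 1 = 21.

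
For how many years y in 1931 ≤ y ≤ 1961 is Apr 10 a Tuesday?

Day of week of April 10 in each year:
1931: Fri, 1932: Sun, 1933: Mon, 1934: Tue ✓, 1935: Wed, 1936: Fri, 1937: Sat, 1938: Sun, 1939: Mon, 1940: Wed, 1941: Thu, 1942: Fri, 1943: Sat, 1944: Mon, 1945: Tue ✓, 1946: Wed, 1947: Thu, 1948: Sat, 1949: Sun, 1950: Mon, 1951: Tue ✓, 1952: Thu, 1953: Fri, 1954: Sat, 1955: Sun, 1956: Tue ✓, 1957: Wed, 1958: Thu, 1959: Fri, 1960: Sun, 1961: Mon
Tuesdays: 1934, 1945, 1951, 1956.

4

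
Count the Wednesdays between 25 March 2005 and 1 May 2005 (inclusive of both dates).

25 March 2005 is a Friday.
That's 38 days from start to end, counting both.
38 = 7 × 5 + 3, so there are 5 full weeks plus 3 extra days.
Each full week contributes one Wednesday: 5 so far.
The 3 extra days are Fri, Sat, Sun — none qualify.
Total: 5 + 0 = 5.

5 Wednesdays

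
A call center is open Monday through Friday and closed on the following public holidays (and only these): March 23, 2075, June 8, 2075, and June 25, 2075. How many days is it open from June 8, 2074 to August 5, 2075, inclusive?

June 8, 2074 is a Friday.
The range spans 424 days (inclusive of both endpoints).
424 = 7 × 60 + 4, so there are 60 full weeks plus 4 extra days.
Each full week contributes 5 weekdays (Mon–Fri): 60 × 5 = 300.
The 4 extra days are Friday, Saturday, Sunday, Monday — 2 of them qualify.
Total: 300 + 2 = 302.
Holidays: March 23, 2075 (Sat); June 8, 2075 (Sat); June 25, 2075 (Tue).
1 of the 3 holidays fall on weekdays; the rest are weekends and were already excluded.
Business days: 302 − 1 = 301.

301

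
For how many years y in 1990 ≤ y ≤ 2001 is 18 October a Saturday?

Day of week of October 18 in each year:
1990: Thu, 1991: Fri, 1992: Sun, 1993: Mon, 1994: Tue, 1995: Wed, 1996: Fri, 1997: Sat ✓, 1998: Sun, 1999: Mon, 2000: Wed, 2001: Thu
Saturdays: 1997.

1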